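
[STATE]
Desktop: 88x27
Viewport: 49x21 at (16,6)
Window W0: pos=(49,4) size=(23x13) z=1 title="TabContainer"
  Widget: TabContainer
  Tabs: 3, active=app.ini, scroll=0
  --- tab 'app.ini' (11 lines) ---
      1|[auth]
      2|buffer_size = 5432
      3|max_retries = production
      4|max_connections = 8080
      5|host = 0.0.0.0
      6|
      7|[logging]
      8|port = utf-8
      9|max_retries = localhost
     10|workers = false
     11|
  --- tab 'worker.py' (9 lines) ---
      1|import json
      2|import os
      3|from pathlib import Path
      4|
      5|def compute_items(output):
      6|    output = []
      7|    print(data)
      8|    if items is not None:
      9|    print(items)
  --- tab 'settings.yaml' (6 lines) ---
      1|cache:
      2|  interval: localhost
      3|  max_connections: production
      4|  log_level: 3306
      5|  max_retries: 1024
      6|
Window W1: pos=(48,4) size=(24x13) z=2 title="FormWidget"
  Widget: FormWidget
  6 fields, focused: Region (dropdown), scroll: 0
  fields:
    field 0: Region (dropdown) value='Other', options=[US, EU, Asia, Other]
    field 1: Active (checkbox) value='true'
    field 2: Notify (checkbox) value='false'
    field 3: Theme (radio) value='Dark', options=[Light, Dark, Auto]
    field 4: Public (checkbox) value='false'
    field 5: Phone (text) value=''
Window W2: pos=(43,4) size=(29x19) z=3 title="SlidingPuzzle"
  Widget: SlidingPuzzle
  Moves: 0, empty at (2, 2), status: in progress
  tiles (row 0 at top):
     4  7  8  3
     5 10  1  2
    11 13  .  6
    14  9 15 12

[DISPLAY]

                           ┠─────────────────────
                           ┃┌────┬────┬────┬────┐
                           ┃│  4 │  7 │  8 │  3 │
                           ┃├────┼────┼────┼────┤
                           ┃│  5 │ 10 │  1 │  2 │
                           ┃├────┼────┼────┼────┤
                           ┃│ 11 │ 13 │    │  6 │
                           ┃├────┼────┼────┼────┤
                           ┃│ 14 │  9 │ 15 │ 12 │
                           ┃└────┴────┴────┴────┘
                           ┃Moves: 0             
                           ┃                     
                           ┃                     
                           ┃                     
                           ┃                     
                           ┃                     
                           ┗━━━━━━━━━━━━━━━━━━━━━
                                                 
                                                 
                                                 
                                                 


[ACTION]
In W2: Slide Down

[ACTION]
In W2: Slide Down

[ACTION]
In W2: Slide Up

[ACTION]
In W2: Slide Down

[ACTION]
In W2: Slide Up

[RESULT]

                           ┠─────────────────────
                           ┃┌────┬────┬────┬────┐
                           ┃│  4 │  7 │  8 │  3 │
                           ┃├────┼────┼────┼────┤
                           ┃│  5 │ 10 │    │  2 │
                           ┃├────┼────┼────┼────┤
                           ┃│ 11 │ 13 │  1 │  6 │
                           ┃├────┼────┼────┼────┤
                           ┃│ 14 │  9 │ 15 │ 12 │
                           ┃└────┴────┴────┴────┘
                           ┃Moves: 5             
                           ┃                     
                           ┃                     
                           ┃                     
                           ┃                     
                           ┃                     
                           ┗━━━━━━━━━━━━━━━━━━━━━
                                                 
                                                 
                                                 
                                                 


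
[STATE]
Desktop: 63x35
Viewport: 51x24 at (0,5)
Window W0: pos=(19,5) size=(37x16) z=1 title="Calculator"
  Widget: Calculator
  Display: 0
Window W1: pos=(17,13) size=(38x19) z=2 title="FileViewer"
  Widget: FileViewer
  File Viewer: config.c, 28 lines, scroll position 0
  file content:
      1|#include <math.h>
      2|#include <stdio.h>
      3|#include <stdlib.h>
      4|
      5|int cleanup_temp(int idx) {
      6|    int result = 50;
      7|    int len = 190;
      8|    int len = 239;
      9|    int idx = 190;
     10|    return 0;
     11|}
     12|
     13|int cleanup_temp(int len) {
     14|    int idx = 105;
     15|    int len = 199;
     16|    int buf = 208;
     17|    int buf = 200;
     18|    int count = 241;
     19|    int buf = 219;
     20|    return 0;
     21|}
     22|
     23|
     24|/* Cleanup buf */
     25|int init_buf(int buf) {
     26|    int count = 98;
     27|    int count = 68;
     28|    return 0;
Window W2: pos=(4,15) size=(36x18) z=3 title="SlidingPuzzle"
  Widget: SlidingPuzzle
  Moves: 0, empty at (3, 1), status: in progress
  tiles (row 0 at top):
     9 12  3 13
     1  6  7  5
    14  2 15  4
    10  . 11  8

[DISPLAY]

                   ┏━━━━━━━━━━━━━━━━━━━━━━━━━━━━━━━
                   ┃ Calculator                    
                   ┠───────────────────────────────
                   ┃                               
                   ┃┌───┬───┬───┬───┐              
                   ┃│ 7 │ 8 │ 9 │ ÷ │              
                   ┃├───┼───┼───┼───┤              
                   ┃│ 4 │ 5 │ 6 │ × │              
                 ┏━━━━━━━━━━━━━━━━━━━━━━━━━━━━━━━━━
                 ┃ FileViewer                      
    ┏━━━━━━━━━━━━━━━━━━━━━━━━━━━━━━━━━━┓───────────
    ┃ SlidingPuzzle                    ┃           
    ┠──────────────────────────────────┨           
    ┃┌────┬────┬────┬────┐             ┃           
    ┃│  9 │ 12 │  3 │ 13 │             ┃           
    ┃├────┼────┼────┼────┤             ┃dx) {      
    ┃│  1 │  6 │  7 │  5 │             ┃           
    ┃├────┼────┼────┼────┤             ┃           
    ┃│ 14 │  2 │ 15 │  4 │             ┃           
    ┃├────┼────┼────┼────┤             ┃           
    ┃│ 10 │    │ 11 │  8 │             ┃           
    ┃└────┴────┴────┴────┘             ┃           
    ┃Moves: 0                          ┃           
    ┃                                  ┃en) {      


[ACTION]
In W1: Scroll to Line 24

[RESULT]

                   ┏━━━━━━━━━━━━━━━━━━━━━━━━━━━━━━━
                   ┃ Calculator                    
                   ┠───────────────────────────────
                   ┃                               
                   ┃┌───┬───┬───┬───┐              
                   ┃│ 7 │ 8 │ 9 │ ÷ │              
                   ┃├───┼───┼───┼───┤              
                   ┃│ 4 │ 5 │ 6 │ × │              
                 ┏━━━━━━━━━━━━━━━━━━━━━━━━━━━━━━━━━
                 ┃ FileViewer                      
    ┏━━━━━━━━━━━━━━━━━━━━━━━━━━━━━━━━━━┓───────────
    ┃ SlidingPuzzle                    ┃           
    ┠──────────────────────────────────┨           
    ┃┌────┬────┬────┬────┐             ┃           
    ┃│  9 │ 12 │  3 │ 13 │             ┃           
    ┃├────┼────┼────┼────┤             ┃           
    ┃│  1 │  6 │  7 │  5 │             ┃           
    ┃├────┼────┼────┼────┤             ┃           
    ┃│ 14 │  2 │ 15 │  4 │             ┃           
    ┃├────┼────┼────┼────┤             ┃           
    ┃│ 10 │    │ 11 │  8 │             ┃           
    ┃└────┴────┴────┴────┘             ┃           
    ┃Moves: 0                          ┃{          
    ┃                                  ┃           


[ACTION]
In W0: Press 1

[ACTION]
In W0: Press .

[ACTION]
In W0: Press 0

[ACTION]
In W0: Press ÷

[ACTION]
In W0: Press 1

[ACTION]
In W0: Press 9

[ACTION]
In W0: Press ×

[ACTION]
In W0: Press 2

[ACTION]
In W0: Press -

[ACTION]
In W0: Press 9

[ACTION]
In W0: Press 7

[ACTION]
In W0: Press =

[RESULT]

                   ┏━━━━━━━━━━━━━━━━━━━━━━━━━━━━━━━
                   ┃ Calculator                    
                   ┠───────────────────────────────
                   ┃                       -96.8947
                   ┃┌───┬───┬───┬───┐              
                   ┃│ 7 │ 8 │ 9 │ ÷ │              
                   ┃├───┼───┼───┼───┤              
                   ┃│ 4 │ 5 │ 6 │ × │              
                 ┏━━━━━━━━━━━━━━━━━━━━━━━━━━━━━━━━━
                 ┃ FileViewer                      
    ┏━━━━━━━━━━━━━━━━━━━━━━━━━━━━━━━━━━┓───────────
    ┃ SlidingPuzzle                    ┃           
    ┠──────────────────────────────────┨           
    ┃┌────┬────┬────┬────┐             ┃           
    ┃│  9 │ 12 │  3 │ 13 │             ┃           
    ┃├────┼────┼────┼────┤             ┃           
    ┃│  1 │  6 │  7 │  5 │             ┃           
    ┃├────┼────┼────┼────┤             ┃           
    ┃│ 14 │  2 │ 15 │  4 │             ┃           
    ┃├────┼────┼────┼────┤             ┃           
    ┃│ 10 │    │ 11 │  8 │             ┃           
    ┃└────┴────┴────┴────┘             ┃           
    ┃Moves: 0                          ┃{          
    ┃                                  ┃           


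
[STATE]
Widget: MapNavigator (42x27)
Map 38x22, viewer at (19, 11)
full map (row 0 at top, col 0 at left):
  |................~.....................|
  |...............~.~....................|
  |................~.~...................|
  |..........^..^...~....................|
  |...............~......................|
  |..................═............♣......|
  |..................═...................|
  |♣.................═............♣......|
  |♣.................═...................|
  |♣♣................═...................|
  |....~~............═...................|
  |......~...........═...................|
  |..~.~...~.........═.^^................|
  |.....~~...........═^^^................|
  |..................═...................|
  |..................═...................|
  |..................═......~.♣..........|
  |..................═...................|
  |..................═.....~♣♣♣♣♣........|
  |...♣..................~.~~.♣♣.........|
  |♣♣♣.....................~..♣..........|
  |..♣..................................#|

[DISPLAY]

                                          
                                          
  ................~.....................  
  ...............~.~....................  
  ................~.~...................  
  ..........^..^...~....................  
  ...............~......................  
  ..................═............♣......  
  ..................═...................  
  ♣.................═............♣......  
  ♣.................═...................  
  ♣♣................═...................  
  ....~~............═...................  
  ......~...........═@..................  
  ..~.~...~.........═.^^................  
  .....~~...........═^^^................  
  ..................═...................  
  ..................═...................  
  ..................═......~.♣..........  
  ..................═...................  
  ..................═.....~♣♣♣♣♣........  
  ...♣..................~.~~.♣♣.........  
  ♣♣♣.....................~..♣..........  
  ..♣..................................#  
                                          
                                          
                                          


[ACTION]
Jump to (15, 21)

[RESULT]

      ♣.................═.................
      ♣♣................═.................
      ....~~............═.................
      ......~...........═.................
      ..~.~...~.........═.^^..............
      .....~~...........═^^^..............
      ..................═.................
      ..................═.................
      ..................═......~.♣........
      ..................═.................
      ..................═.....~♣♣♣♣♣......
      ...♣..................~.~~.♣♣.......
      ♣♣♣.....................~..♣........
      ..♣............@....................
                                          
                                          
                                          
                                          
                                          
                                          
                                          
                                          
                                          
                                          
                                          
                                          
                                          


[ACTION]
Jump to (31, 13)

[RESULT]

......~.....................              
.....~.~....................              
......~.~...................              
^..^...~....................              
.....~......................              
........═............♣......              
........═...................              
........═............♣......              
........═...................              
........═...................              
........═...................              
........═...................              
........═.^^................              
........═^^^.........@......              
........═...................              
........═...................              
........═......~.♣..........              
........═...................              
........═.....~♣♣♣♣♣........              
............~.~~.♣♣.........              
..............~..♣..........              
...........................#              
                                          
                                          
                                          
                                          
                                          


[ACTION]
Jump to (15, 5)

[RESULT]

                                          
                                          
                                          
                                          
                                          
                                          
                                          
                                          
      ................~...................
      ...............~.~..................
      ................~.~.................
      ..........^..^...~..................
      ...............~....................
      ...............@..═............♣....
      ..................═.................
      ♣.................═............♣....
      ♣.................═.................
      ♣♣................═.................
      ....~~............═.................
      ......~...........═.................
      ..~.~...~.........═.^^..............
      .....~~...........═^^^..............
      ..................═.................
      ..................═.................
      ..................═......~.♣........
      ..................═.................
      ..................═.....~♣♣♣♣♣......


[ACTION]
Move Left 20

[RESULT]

                                          
                                          
                                          
                                          
                                          
                                          
                                          
                                          
                     ................~....
                     ...............~.~...
                     ................~.~..
                     ..........^..^...~...
                     ...............~.....
                     @.................═..
                     ..................═..
                     ♣.................═..
                     ♣.................═..
                     ♣♣................═..
                     ....~~............═..
                     ......~...........═..
                     ..~.~...~.........═.^
                     .....~~...........═^^
                     ..................═..
                     ..................═..
                     ..................═..
                     ..................═..
                     ..................═..


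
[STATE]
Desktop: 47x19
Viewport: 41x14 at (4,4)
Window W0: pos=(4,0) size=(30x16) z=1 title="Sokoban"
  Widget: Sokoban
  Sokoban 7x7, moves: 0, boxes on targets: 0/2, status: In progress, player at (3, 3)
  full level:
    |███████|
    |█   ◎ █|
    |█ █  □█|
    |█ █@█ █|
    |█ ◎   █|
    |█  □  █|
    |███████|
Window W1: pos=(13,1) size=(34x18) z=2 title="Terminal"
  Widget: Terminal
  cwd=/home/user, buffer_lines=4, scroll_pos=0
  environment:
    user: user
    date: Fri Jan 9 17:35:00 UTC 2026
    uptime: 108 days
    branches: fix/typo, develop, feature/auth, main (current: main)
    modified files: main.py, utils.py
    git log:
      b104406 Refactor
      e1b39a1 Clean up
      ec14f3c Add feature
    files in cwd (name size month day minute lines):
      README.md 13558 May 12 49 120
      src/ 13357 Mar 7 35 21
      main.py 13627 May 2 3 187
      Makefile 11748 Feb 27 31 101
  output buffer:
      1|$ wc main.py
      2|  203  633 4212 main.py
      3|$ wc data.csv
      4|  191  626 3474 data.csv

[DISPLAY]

┃█   ◎ █ ┃$ wc main.py                   
┃█ █  □█ ┃  203  633 4212 main.py        
┃█ █@█ █ ┃$ wc data.csv                  
┃█ ◎   █ ┃  191  626 3474 data.csv       
┃█  □  █ ┃$ █                            
┃███████ ┃                               
┃Moves: 0┃                               
┃        ┃                               
┃        ┃                               
┃        ┃                               
┃        ┃                               
┗━━━━━━━━┃                               
         ┃                               
         ┃                               


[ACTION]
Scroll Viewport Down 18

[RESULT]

┃█ █  □█ ┃  203  633 4212 main.py        
┃█ █@█ █ ┃$ wc data.csv                  
┃█ ◎   █ ┃  191  626 3474 data.csv       
┃█  □  █ ┃$ █                            
┃███████ ┃                               
┃Moves: 0┃                               
┃        ┃                               
┃        ┃                               
┃        ┃                               
┃        ┃                               
┗━━━━━━━━┃                               
         ┃                               
         ┃                               
         ┗━━━━━━━━━━━━━━━━━━━━━━━━━━━━━━━


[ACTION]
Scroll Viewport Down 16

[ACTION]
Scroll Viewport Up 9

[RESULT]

┏━━━━━━━━━━━━━━━━━━━━━━━━━━━━┓           
┃ Sokoban┏━━━━━━━━━━━━━━━━━━━━━━━━━━━━━━━
┠────────┃ Terminal                      
┃███████ ┠───────────────────────────────
┃█   ◎ █ ┃$ wc main.py                   
┃█ █  □█ ┃  203  633 4212 main.py        
┃█ █@█ █ ┃$ wc data.csv                  
┃█ ◎   █ ┃  191  626 3474 data.csv       
┃█  □  █ ┃$ █                            
┃███████ ┃                               
┃Moves: 0┃                               
┃        ┃                               
┃        ┃                               
┃        ┃                               


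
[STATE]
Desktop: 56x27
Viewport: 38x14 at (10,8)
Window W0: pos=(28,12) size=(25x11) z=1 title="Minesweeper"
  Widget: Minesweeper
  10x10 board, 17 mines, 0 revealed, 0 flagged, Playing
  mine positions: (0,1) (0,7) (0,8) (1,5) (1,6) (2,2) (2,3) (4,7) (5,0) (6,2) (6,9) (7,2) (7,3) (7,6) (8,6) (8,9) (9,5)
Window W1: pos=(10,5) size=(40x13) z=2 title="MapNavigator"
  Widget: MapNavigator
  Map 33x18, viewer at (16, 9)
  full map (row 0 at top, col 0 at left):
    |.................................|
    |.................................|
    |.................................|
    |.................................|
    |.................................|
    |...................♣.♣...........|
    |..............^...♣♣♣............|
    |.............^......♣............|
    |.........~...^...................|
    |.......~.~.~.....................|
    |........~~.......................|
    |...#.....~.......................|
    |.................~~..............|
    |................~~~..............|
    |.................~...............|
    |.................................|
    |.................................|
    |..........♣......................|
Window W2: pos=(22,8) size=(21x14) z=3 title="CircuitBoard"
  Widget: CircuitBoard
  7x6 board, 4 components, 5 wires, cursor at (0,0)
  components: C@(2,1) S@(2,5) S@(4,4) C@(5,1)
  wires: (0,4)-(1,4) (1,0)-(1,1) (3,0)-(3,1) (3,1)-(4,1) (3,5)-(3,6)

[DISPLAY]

┃   ........┏━━━━━━━━━━━━━━━━━━━┓.... 
┃   ........┃ CircuitBoard      ┃.... 
┃   ........┠───────────────────┨.... 
┃   ........┃   0 1 2 3 4 5 6   ┃.... 
┃   .......~┃0  [.]             ┃.... 
┃   ........┃                   ┃.... 
┃   ...#....┃1   · ─ ·          ┃.... 
┃   ........┃                   ┃.... 
┃   ........┃2       C          ┃.... 
┗━━━━━━━━━━━┃                   ┃━━━━━
            ┃3   · ─ ·          ┃     
            ┃        │          ┃     
            ┃4       ·          ┃     
            ┗━━━━━━━━━━━━━━━━━━━┛     


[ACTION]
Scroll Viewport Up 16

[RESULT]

                                      
                                      
                                      
                                      
                                      
┏━━━━━━━━━━━━━━━━━━━━━━━━━━━━━━━━━━━━━
┃ MapNavigator                        
┠─────────────────────────────────────
┃   ........┏━━━━━━━━━━━━━━━━━━━┓.... 
┃   ........┃ CircuitBoard      ┃.... 
┃   ........┠───────────────────┨.... 
┃   ........┃   0 1 2 3 4 5 6   ┃.... 
┃   .......~┃0  [.]             ┃.... 
┃   ........┃                   ┃.... 


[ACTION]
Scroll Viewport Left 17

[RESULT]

                                      
                                      
                                      
                                      
                                      
          ┏━━━━━━━━━━━━━━━━━━━━━━━━━━━
          ┃ MapNavigator              
          ┠───────────────────────────
          ┃   ........┏━━━━━━━━━━━━━━━
          ┃   ........┃ CircuitBoard  
          ┃   ........┠───────────────
          ┃   ........┃   0 1 2 3 4 5 
          ┃   .......~┃0  [.]         
          ┃   ........┃               


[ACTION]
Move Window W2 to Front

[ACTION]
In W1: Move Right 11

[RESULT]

                                      
                                      
                                      
                                      
                                      
          ┏━━━━━━━━━━━━━━━━━━━━━━━━━━━
          ┃ MapNavigator              
          ┠───────────────────────────
          ┃...........┏━━━━━━━━━━━━━━━
          ┃......^...♣┃ CircuitBoard  
          ┃.....^.....┠───────────────
          ┃.~...^.....┃   0 1 2 3 4 5 
          ┃.~.~.......┃0  [.]         
          ┃~~.........┃               


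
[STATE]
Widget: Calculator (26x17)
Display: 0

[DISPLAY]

                         0
┌───┬───┬───┬───┐         
│ 7 │ 8 │ 9 │ ÷ │         
├───┼───┼───┼───┤         
│ 4 │ 5 │ 6 │ × │         
├───┼───┼───┼───┤         
│ 1 │ 2 │ 3 │ - │         
├───┼───┼───┼───┤         
│ 0 │ . │ = │ + │         
├───┼───┼───┼───┤         
│ C │ MC│ MR│ M+│         
└───┴───┴───┴───┘         
                          
                          
                          
                          
                          


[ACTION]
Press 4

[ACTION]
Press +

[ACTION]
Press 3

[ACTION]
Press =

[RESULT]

                         7
┌───┬───┬───┬───┐         
│ 7 │ 8 │ 9 │ ÷ │         
├───┼───┼───┼───┤         
│ 4 │ 5 │ 6 │ × │         
├───┼───┼───┼───┤         
│ 1 │ 2 │ 3 │ - │         
├───┼───┼───┼───┤         
│ 0 │ . │ = │ + │         
├───┼───┼───┼───┤         
│ C │ MC│ MR│ M+│         
└───┴───┴───┴───┘         
                          
                          
                          
                          
                          


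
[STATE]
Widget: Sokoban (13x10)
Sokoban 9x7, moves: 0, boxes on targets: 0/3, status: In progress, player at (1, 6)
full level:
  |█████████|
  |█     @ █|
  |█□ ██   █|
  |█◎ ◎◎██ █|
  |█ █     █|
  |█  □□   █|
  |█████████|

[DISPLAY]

█████████    
█     @ █    
█□ ██   █    
█◎ ◎◎██ █    
█ █     █    
█  □□   █    
█████████    
Moves: 0  0/3
             
             


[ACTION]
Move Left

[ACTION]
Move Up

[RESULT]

█████████    
█    @  █    
█□ ██   █    
█◎ ◎◎██ █    
█ █     █    
█  □□   █    
█████████    
Moves: 1  0/3
             
             


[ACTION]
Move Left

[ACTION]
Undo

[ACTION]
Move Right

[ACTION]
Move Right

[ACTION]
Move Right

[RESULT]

█████████    
█      @█    
█□ ██   █    
█◎ ◎◎██ █    
█ █     █    
█  □□   █    
█████████    
Moves: 3  0/3
             
             


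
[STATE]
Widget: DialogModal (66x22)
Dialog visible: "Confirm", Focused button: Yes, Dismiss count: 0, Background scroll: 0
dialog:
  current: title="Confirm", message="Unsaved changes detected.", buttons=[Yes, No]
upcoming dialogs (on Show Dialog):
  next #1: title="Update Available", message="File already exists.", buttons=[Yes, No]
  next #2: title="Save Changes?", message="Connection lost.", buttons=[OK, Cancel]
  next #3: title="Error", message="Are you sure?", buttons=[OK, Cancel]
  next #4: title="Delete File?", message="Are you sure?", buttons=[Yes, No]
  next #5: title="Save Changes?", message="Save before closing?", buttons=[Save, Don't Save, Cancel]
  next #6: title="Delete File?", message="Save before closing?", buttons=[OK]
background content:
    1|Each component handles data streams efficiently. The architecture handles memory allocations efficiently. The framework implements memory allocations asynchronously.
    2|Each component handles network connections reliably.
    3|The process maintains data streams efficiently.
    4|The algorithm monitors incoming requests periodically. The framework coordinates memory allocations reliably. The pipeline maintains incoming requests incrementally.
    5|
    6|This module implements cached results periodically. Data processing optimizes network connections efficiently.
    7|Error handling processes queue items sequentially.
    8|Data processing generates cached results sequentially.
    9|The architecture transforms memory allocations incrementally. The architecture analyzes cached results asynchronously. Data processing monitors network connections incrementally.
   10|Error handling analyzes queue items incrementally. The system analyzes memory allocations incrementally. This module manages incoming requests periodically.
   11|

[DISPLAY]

Each component handles data streams efficiently. The architecture 
Each component handles network connections reliably.              
The process maintains data streams efficiently.                   
The algorithm monitors incoming requests periodically. The framewo
                                                                  
This module implements cached results periodically. Data processin
Error handling processes queue items sequentially.                
Data processing generates cached results sequentially.            
The architecture t┌───────────────────────────┐incrementally. The 
Error handling ana│          Confirm          │ly. The system anal
                  │ Unsaved changes detected. │                   
                  │         [Yes]  No         │                   
                  └───────────────────────────┘                   
                                                                  
                                                                  
                                                                  
                                                                  
                                                                  
                                                                  
                                                                  
                                                                  
                                                                  


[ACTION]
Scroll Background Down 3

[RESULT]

The algorithm monitors incoming requests periodically. The framewo
                                                                  
This module implements cached results periodically. Data processin
Error handling processes queue items sequentially.                
Data processing generates cached results sequentially.            
The architecture transforms memory allocations incrementally. The 
Error handling analyzes queue items incrementally. The system anal
                                                                  
                  ┌───────────────────────────┐                   
                  │          Confirm          │                   
                  │ Unsaved changes detected. │                   
                  │         [Yes]  No         │                   
                  └───────────────────────────┘                   
                                                                  
                                                                  
                                                                  
                                                                  
                                                                  
                                                                  
                                                                  
                                                                  
                                                                  


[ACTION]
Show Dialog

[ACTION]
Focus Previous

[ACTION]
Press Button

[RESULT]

The algorithm monitors incoming requests periodically. The framewo
                                                                  
This module implements cached results periodically. Data processin
Error handling processes queue items sequentially.                
Data processing generates cached results sequentially.            
The architecture transforms memory allocations incrementally. The 
Error handling analyzes queue items incrementally. The system anal
                                                                  
                                                                  
                                                                  
                                                                  
                                                                  
                                                                  
                                                                  
                                                                  
                                                                  
                                                                  
                                                                  
                                                                  
                                                                  
                                                                  
                                                                  


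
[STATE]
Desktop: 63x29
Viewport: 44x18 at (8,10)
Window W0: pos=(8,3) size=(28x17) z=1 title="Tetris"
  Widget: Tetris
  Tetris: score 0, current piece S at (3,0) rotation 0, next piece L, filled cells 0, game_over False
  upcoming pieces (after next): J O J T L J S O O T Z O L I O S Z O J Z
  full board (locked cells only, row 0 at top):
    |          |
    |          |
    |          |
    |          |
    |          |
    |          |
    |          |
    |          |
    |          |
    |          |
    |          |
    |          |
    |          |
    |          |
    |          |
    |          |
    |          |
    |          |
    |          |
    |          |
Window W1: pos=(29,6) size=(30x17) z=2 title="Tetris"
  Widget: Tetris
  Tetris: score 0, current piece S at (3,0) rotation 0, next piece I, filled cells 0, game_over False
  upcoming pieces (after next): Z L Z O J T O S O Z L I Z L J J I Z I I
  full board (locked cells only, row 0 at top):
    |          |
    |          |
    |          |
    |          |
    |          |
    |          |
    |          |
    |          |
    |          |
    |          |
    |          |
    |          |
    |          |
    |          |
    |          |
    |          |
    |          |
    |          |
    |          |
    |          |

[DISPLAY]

┃          │         ┃          │████       
┃          │         ┃          │           
┃          │Score:   ┃          │           
┃          │0        ┃          │           
┃          │         ┃          │           
┃          │         ┃          │Score:     
┃          │         ┃          │0          
┃          │         ┃          │           
┃          │         ┃          │           
┗━━━━━━━━━━━━━━━━━━━━┃          │           
                     ┃          │           
                     ┃          │           
                     ┗━━━━━━━━━━━━━━━━━━━━━━
                                            
                                            
                                            
                                            
                                            


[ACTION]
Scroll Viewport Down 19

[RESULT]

┃          │         ┃          │           
┃          │Score:   ┃          │           
┃          │0        ┃          │           
┃          │         ┃          │           
┃          │         ┃          │Score:     
┃          │         ┃          │0          
┃          │         ┃          │           
┃          │         ┃          │           
┗━━━━━━━━━━━━━━━━━━━━┃          │           
                     ┃          │           
                     ┃          │           
                     ┗━━━━━━━━━━━━━━━━━━━━━━
                                            
                                            
                                            
                                            
                                            
                                            


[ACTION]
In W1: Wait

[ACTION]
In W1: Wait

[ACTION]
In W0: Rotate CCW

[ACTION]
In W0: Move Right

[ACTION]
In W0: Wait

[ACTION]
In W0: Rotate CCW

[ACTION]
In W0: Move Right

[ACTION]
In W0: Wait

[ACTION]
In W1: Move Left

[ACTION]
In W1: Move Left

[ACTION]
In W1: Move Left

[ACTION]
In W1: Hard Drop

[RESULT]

┃          │         ┃          │ ▓▓        
┃          │Score:   ┃          │           
┃          │0        ┃          │           
┃          │         ┃          │           
┃          │         ┃          │Score:     
┃          │         ┃          │0          
┃          │         ┃          │           
┃          │         ┃          │           
┗━━━━━━━━━━━━━━━━━━━━┃          │           
                     ┃ ░░       │           
                     ┃░░        │           
                     ┗━━━━━━━━━━━━━━━━━━━━━━
                                            
                                            
                                            
                                            
                                            
                                            
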